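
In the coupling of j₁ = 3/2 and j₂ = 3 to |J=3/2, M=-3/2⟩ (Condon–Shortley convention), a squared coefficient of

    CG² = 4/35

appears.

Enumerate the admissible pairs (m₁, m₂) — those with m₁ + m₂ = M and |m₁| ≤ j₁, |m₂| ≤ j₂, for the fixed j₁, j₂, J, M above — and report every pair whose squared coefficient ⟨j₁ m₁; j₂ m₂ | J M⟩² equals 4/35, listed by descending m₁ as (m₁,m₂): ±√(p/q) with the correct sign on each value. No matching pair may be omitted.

Admissible pairs with m₁+m₂ = M = -3/2: (-3/2,0), (-1/2,-1), (1/2,-2), (3/2,-3)
  (m₁,m₂)=(3/2,-3): CG² = 4/7, CG = +√(4/7)
  (m₁,m₂)=(1/2,-2): CG² = 2/7, CG = −√(2/7)
  (m₁,m₂)=(-1/2,-1): CG² = 4/35, CG = +√(4/35)   ← matches the target
  (m₁,m₂)=(-3/2,0): CG² = 1/35, CG = −√(1/35)
Pairs with CG² = 4/35: (-1/2,-1): +√(4/35)

(-1/2,-1): +√(4/35)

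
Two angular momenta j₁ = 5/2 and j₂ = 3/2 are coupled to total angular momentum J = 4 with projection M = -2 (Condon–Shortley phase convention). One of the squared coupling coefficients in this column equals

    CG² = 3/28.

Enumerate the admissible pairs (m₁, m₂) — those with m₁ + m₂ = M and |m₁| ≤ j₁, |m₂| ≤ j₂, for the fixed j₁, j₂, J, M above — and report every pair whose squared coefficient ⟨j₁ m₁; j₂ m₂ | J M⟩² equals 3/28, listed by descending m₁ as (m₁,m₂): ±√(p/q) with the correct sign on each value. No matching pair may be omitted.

Admissible pairs with m₁+m₂ = M = -2: (-5/2,1/2), (-3/2,-1/2), (-1/2,-3/2)
  (m₁,m₂)=(-1/2,-3/2): CG² = 5/14, CG = +√(5/14)
  (m₁,m₂)=(-3/2,-1/2): CG² = 15/28, CG = +√(15/28)
  (m₁,m₂)=(-5/2,1/2): CG² = 3/28, CG = +√(3/28)   ← matches the target
Pairs with CG² = 3/28: (-5/2,1/2): +√(3/28)

(-5/2,1/2): +√(3/28)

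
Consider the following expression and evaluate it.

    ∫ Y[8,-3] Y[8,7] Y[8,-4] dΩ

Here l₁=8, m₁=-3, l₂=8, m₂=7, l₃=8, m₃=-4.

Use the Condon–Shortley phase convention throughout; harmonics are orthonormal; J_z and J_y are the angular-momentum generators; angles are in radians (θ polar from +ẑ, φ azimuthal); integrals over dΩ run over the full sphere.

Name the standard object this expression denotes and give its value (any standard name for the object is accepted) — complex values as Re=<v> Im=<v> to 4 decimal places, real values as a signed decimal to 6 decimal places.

Gaunt coefficient, -0.041979

This is a Gaunt coefficient — the integral of a triple product of spherical harmonics over the sphere.
Checks pass: Σm=0; 24 even; l₃=8∈[0,16].
(2·8+1)(2·8+1)(2·8+1) = 4913
Δ: 8! 8! 8! / 25! → 1/236637794250
sum: t=0:+1/65548320768000 t=1:−1/128024064000 t=2:+1/2985984000 t=3:−1/373248000 t=4:+1/191102976 t=5:−1/373248000 t=6:+1/2985984000 t=7:−1/128024064000 t=8:+1/65548320768000 = 11/20808990720
3j²(8 8 8; 0 0 0) = Δ·Π!·Σ² = 490/96577  (sign +1)
sum: t=7:−1/117050572800 t=8:+1/146313216000 = -1/585252864000
3j²(8 8 8; -3 7 -4) = Δ·Π!·Σ² = 33/37145  (sign -1)
combine: 4πI² = 4913·490/96577·33/37145 = 54978/2482597
take √, sign -1: I = -0.04197942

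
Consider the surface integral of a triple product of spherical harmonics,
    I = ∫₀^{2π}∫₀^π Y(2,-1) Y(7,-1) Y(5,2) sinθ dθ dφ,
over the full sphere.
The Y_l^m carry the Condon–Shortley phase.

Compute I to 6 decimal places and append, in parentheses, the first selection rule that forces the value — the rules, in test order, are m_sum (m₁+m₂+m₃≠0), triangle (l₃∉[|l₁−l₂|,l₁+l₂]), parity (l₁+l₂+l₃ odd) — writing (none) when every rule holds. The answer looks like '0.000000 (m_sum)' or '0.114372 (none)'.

Checks pass: Σm=0; 14 even; l₃=5∈[5,9].
(2·2+1)(2·7+1)(2·5+1) = 825
Δ: 4! 0! 10! / 15! → 1/15015
sum: t=2:+1/57600 = 1/57600
3j²(2 7 5; 0 0 0) = Δ·Π!·Σ² = 21/715  (sign -1)
sum: t=3:−1/181440 = -1/181440
3j²(2 7 5; -1 -1 2) = Δ·Π!·Σ² = 32/3003  (sign +1)
combine: 4πI² = 825·21/715·32/3003 = 480/1859
take √, sign -1: I = -0.14334284
No selection rule forces the value: the integral is nonzero (none).

-0.143343 (none)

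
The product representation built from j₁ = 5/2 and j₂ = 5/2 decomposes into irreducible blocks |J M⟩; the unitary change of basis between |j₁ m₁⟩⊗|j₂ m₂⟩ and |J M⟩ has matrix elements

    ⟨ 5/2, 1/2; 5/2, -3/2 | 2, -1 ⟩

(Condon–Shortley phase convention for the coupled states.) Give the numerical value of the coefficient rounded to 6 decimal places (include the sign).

−√(1/7) ≈ -0.377964

√[5·3!2!2!/8! · 3!2!1!4!1!3!] = √(36/7)
  +(−1)^0/∏(0,3,2,1,0,1)! = 1/12  (running 1/12)
  +(−1)^1/∏(1,2,1,0,1,2)! = -1/4  (running -1/6)
⟨..|..⟩ = √(36/7)·(-1/6) = -0.377964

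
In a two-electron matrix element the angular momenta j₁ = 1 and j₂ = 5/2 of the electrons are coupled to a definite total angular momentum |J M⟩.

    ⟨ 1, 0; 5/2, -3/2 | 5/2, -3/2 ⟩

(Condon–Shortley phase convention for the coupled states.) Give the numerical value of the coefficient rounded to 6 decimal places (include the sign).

√[6·1!1!4!/7! · 1!1!1!4!1!4!] = √(576/35)
  +(−1)^0/∏(0,1,1,1,0,3)! = 1/6  (running 1/6)
  +(−1)^1/∏(1,0,0,0,1,4)! = -1/24  (running 1/8)
⟨..|..⟩ = √(576/35)·(1/8) = +0.507093

+√(9/35) ≈ +0.507093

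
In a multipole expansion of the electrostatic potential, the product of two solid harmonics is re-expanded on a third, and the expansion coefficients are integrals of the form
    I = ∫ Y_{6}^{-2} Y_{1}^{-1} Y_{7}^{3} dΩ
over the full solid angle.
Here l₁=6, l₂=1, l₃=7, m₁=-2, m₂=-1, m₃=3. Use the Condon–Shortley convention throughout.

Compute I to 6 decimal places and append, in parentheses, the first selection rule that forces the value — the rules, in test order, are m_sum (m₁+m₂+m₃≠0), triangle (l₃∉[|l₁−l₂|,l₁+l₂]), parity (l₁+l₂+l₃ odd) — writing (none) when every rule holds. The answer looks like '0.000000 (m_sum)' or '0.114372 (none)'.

Rules hold: Σm=0, L=14 even, 5≤7≤7.
N = 13·3·15 = 585
Δ = 0!·12!·2!/15! = 1/1365
Racah Σ t=0..0: t=0:+1/518400 = 1/518400
⇒ 3j(6 1 7; 0 0 0)² = 7/195, sgn -1
Racah Σ t=0..0: t=0:+1/1935360 = 1/1935360
⇒ 3j(6 1 7; -2 -1 3)² = 3/91, sgn +1
4πI² = N·(3j₀)²·(3jₘ)² = 9/13
I = -1·√(0.692308/4π) = -0.23471705
No selection rule forces the value: the integral is nonzero (none).

-0.234717 (none)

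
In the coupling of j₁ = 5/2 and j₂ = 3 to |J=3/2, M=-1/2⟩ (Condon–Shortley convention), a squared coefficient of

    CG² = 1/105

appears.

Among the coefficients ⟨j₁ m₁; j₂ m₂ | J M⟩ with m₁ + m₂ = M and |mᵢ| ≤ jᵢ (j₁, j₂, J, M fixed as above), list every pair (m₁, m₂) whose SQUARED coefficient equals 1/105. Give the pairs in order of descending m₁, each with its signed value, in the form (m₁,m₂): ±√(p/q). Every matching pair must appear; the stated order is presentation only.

Admissible pairs with m₁+m₂ = M = -1/2: (-5/2,2), (-3/2,1), (-1/2,0), (1/2,-1), (3/2,-2), (5/2,-3)
  (m₁,m₂)=(5/2,-3): CG² = 5/14, CG = +√(5/14)
  (m₁,m₂)=(3/2,-2): CG² = 1/21, CG = −√(1/21)
  (m₁,m₂)=(1/2,-1): CG² = 1/105, CG = −√(1/105)   ← matches the target
  (m₁,m₂)=(-1/2,0): CG² = 4/35, CG = +√(4/35)
  (m₁,m₂)=(-3/2,1): CG² = 7/30, CG = −√(7/30)
  (m₁,m₂)=(-5/2,2): CG² = 5/21, CG = +√(5/21)
Pairs with CG² = 1/105: (1/2,-1): −√(1/105)

(1/2,-1): −√(1/105)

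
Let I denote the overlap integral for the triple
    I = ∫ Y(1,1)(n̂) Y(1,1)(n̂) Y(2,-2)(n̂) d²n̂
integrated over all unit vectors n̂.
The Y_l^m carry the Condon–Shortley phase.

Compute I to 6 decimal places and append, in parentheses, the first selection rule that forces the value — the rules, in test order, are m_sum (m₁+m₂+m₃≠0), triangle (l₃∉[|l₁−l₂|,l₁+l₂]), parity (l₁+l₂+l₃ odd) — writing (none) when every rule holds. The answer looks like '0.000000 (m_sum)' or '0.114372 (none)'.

0.309019 (none)

Checks pass: Σm=0; 4 even; l₃=2∈[0,2].
(2·1+1)(2·1+1)(2·2+1) = 45
Δ: 0! 2! 2! / 5! → 1/30
sum: t=0:+1/1 = 1/1
3j²(1 1 2; 0 0 0) = Δ·Π!·Σ² = 2/15  (sign +1)
sum: t=0:+1/4 = 1/4
3j²(1 1 2; 1 1 -2) = Δ·Π!·Σ² = 1/5  (sign +1)
combine: 4πI² = 45·2/15·1/5 = 6/5
take √, sign +1: I = 0.30901936
No selection rule forces the value: the integral is nonzero (none).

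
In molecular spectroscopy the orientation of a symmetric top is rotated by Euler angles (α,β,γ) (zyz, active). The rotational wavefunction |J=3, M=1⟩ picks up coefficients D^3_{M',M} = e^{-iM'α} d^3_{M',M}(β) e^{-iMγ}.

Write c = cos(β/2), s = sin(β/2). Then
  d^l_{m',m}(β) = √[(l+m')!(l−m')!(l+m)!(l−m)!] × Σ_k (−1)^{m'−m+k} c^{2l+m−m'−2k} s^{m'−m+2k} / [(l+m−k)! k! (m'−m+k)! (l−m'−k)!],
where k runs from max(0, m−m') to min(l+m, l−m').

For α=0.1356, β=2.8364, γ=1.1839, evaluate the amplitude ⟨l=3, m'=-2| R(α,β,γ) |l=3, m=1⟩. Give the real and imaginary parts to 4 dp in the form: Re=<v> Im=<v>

Re=-0.2642 Im=0.3417

Split into d^3_{-2,1}(β=2.8364) × two z-phases.
With c≡cos(β/2)=0.152005 and s≡sin(β/2)=0.988380, N=[1·120·24·2]^{1/2}=75.894664
k∈{3,4} keeps every argument non-negative
  k=3: (−1)^0·75.8947/(12)·0.1520^3·0.9884^3 = +0.021447
  k=4: (−1)^1·75.8947/(24)·0.1520^1·0.9884^5 = -0.453395
d^3_{-2,1}(2.8364) = +0.021447 -0.453395 = -0.431947
Phases: e^{-i·(-2)·0.1356}=+0.963450+0.267888i, e^{-i·(1)·1.1839}=+0.377316-0.926085i ⇒ D=-0.264184+0.341739i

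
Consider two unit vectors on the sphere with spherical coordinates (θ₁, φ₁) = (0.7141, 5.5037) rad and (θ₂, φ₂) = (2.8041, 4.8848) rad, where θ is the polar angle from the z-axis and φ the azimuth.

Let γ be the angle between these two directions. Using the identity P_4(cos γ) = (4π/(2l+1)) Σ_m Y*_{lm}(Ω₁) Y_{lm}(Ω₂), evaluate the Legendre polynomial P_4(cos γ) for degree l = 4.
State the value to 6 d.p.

-0.341799

Summing Y*_{l m}(θ₁,φ₁)·Y_{l m}(θ₂,φ₂) over m ∈ [−4, 4]; prefactor 4π/(2·4+1) = 1.396263:
  m=-4: (-0.081400-0.001926i) × (+0.004104-0.003385i) = -0.000341+0.000268i  (running Σ = -0.000341+0.000268i)
  m=-3: (-0.184532-0.191198i) × (+0.021202+0.037269i) = +0.003213-0.010931i  (running Σ = +0.002873-0.010664i)
  m=-2: (+0.005086-0.430071i) × (-0.180620+0.064873i) = +0.026982+0.078009i  (running Σ = +0.029854+0.067346i)
  m=-1: (+0.166107-0.164154i) × (-0.081971-0.470722i) = -0.090887-0.064734i  (running Σ = -0.061033+0.002611i)
  m=0: (-0.287525-0.000000i) × (+0.426852+0.000000i) = -0.122731-0.000000i  (running Σ = -0.183763+0.002611i)
  m=1: (-0.166107-0.164154i) × (+0.081971-0.470722i) = -0.090887+0.064734i  (running Σ = -0.274650+0.067346i)
  m=2: (+0.005086+0.430071i) × (-0.180620-0.064873i) = +0.026982-0.078009i  (running Σ = -0.247668-0.010664i)
  m=3: (+0.184532-0.191198i) × (-0.021202+0.037269i) = +0.003213+0.010931i  (running Σ = -0.244455+0.000268i)
  m=4: (-0.081400+0.001926i) × (+0.004104+0.003385i) = -0.000341-0.000268i  (running Σ = -0.244796+0.000000i)
Total Σ_m = -0.244796+0.000000i. Multiply by 1.396263: -0.341799+0.000000i. P_4(cos γ) = -0.341799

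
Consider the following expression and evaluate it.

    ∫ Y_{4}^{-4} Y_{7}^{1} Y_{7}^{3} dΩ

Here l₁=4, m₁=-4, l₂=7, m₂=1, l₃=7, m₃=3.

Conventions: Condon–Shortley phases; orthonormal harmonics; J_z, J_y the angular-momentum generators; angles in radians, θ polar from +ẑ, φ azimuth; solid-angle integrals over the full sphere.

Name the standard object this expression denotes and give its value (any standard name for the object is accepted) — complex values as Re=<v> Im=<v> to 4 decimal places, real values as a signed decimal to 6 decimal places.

This is a Gaunt coefficient — the integral of a triple product of spherical harmonics over the sphere.
m-sum 0 ✓  L=18 even ✓  3≤7≤11 ✓
Π(2lᵢ+1) = 9×15×15 = 2025
triangle coeff Δ(4,7,7) = 1/58198140
Σ_t [0,4]: t=0:+1/17418240 t=1:−1/622080 t=2:+1/230400 t=3:−1/622080 t=4:+1/17418240 = 1/806400
(3j)²=2268/230945 [(4 7 7; 0 0 0)], sign=-1
Σ_t [4,4]: t=4:+1/9953280 = 1/9953280
(3j)²=2450/138567 [(4 7 7; -4 1 3)], sign=+1
⇒ 4πI² = 750141000/2133423721
I = (-1)√(750141000/2133423721/(4π)) = -0.16727381

Gaunt coefficient, -0.167274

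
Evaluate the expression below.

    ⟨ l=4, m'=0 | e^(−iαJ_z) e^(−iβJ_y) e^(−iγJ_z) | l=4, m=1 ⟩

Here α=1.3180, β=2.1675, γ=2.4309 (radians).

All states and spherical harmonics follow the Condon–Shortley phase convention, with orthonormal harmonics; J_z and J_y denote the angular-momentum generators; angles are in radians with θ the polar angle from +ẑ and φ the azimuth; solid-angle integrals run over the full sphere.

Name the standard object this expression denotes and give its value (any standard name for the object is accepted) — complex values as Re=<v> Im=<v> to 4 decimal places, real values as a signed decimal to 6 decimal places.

Wigner D-matrix element, Re=-0.1555 Im=-0.1339

This is a Wigner D-matrix element — the rotation-matrix element ⟨l m'| R(α,β,γ) |l m⟩ in the angular-momentum basis.
Split into d^4_{0,1}(β=2.1675) × two z-phases.
Half-angle: c=0.468018, s=0.883719. N=√(24·24·120·6)=643.987578
Admissible k: 1..4 (factorial args all ≥0)
  k=1: (−1)^0·643.9876/(144)·0.4680^7·0.8837^1 = +0.019439
  k=2: (−1)^1·643.9876/(24)·0.4680^5·0.8837^3 = -0.415834
  k=3: (−1)^2·643.9876/(24)·0.4680^3·0.8837^5 = +1.482601
  k=4: (−1)^3·643.9876/(144)·0.4680^1·0.8837^7 = -0.881002
d^4_{0,1}(2.1675) = +0.019439 -0.415834 +1.482601 -0.881002 = +0.205203
Phases: e^{-i·(0)·1.3180}=+1.000000+0.000000i, e^{-i·(1)·2.4309}=-0.757910-0.652359i ⇒ D=-0.155526-0.133866i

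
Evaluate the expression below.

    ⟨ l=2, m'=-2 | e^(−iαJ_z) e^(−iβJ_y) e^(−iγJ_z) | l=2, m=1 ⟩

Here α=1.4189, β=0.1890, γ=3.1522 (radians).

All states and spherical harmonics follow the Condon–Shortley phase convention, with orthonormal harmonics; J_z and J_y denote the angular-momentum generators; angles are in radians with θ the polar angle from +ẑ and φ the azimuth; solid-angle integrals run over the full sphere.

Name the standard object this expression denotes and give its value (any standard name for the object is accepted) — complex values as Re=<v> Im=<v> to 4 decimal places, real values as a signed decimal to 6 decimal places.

Wigner D-matrix element, Re=0.0016 Im=-0.0005

This is a Wigner D-matrix element — the rotation-matrix element ⟨l m'| R(α,β,γ) |l m⟩ in the angular-momentum basis.
D^2_{-2,1}(1.4189,0.1890,3.1522) = e^{-i·-2·1.4189}·d^2_{-2,1}(0.1890)·e^{-i·1·3.1522}. Compute d first:
Half-angle: c=0.995538, s=0.094359. N=√(1·24·6·1)=12.000000
k∈{3} keeps every argument non-negative
  k=3: (−1)^0·12.0000/(6)·0.9955^1·0.0944^3 = +0.001673
d^2_{-2,1}(0.1890) = +0.001673
Phases: e^{-i·(-2)·1.4189}=-0.954209+0.299141i, e^{-i·(1)·3.1522}=-0.999944+0.010607i ⇒ D=+0.001591-0.000517i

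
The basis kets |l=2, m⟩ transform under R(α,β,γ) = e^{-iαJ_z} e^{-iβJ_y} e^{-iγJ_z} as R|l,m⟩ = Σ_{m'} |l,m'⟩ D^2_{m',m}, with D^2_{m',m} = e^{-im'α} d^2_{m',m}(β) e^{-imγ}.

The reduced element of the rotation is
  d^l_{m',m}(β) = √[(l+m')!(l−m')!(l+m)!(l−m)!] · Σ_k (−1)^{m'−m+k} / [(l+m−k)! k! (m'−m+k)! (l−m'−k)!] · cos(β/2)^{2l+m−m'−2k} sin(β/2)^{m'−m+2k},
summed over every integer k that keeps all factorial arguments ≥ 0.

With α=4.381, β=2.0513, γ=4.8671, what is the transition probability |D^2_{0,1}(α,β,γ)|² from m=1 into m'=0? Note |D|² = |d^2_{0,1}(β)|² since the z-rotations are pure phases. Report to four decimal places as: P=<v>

Split into d^2_{0,1}(β=2.0513) × two z-phases.
Half-angle: c=0.518543, s=0.855051. N=√(2·2·6·1)=4.898979
Admissible k: 1..2 (factorial args all ≥0)
  k=1: (−1)^0·4.8990/(2)·0.5185^3·0.8551^1 = +0.292027
  k=2: (−1)^1·4.8990/(2)·0.5185^1·0.8551^3 = -0.794031
d^2_{0,1}(2.0513) = +0.292027 -0.794031 = -0.502004
|D^2_{0,1}|² = |d^2_{0,1}(β)|² = (-0.502004)² = 0.252008 (the z-rotation phases have unit modulus)

P=0.2520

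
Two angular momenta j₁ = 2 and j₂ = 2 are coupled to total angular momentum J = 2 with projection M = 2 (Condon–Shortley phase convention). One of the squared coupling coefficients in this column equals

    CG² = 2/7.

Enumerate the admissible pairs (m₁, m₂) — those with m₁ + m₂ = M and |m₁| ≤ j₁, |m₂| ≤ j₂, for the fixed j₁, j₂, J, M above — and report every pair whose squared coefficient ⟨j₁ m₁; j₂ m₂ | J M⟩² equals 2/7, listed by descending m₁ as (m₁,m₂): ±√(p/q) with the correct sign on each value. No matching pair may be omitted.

(2,0): +√(2/7); (0,2): +√(2/7)

Admissible pairs with m₁+m₂ = M = 2: (0,2), (1,1), (2,0)
  (m₁,m₂)=(2,0): CG² = 2/7, CG = +√(2/7)   ← matches the target
  (m₁,m₂)=(1,1): CG² = 3/7, CG = −√(3/7)
  (m₁,m₂)=(0,2): CG² = 2/7, CG = +√(2/7)   ← matches the target
Pairs with CG² = 2/7: (2,0): +√(2/7); (0,2): +√(2/7)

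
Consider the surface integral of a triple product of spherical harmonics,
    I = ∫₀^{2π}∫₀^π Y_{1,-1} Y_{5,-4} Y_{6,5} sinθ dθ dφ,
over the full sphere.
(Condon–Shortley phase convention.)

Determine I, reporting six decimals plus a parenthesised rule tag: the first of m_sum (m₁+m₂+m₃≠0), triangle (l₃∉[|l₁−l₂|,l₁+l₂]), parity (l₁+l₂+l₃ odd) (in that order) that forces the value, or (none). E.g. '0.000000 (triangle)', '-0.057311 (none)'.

Checks pass: Σm=0; 12 even; l₃=6∈[4,6].
(2·1+1)(2·5+1)(2·6+1) = 429
Δ: 0! 2! 10! / 13! → 1/858
sum: t=0:+1/14400 = 1/14400
3j²(1 5 6; 0 0 0) = Δ·Π!·Σ² = 6/143  (sign +1)
sum: t=0:+1/725760 = 1/725760
3j²(1 5 6; -1 -4 5) = Δ·Π!·Σ² = 5/78  (sign -1)
combine: 4πI² = 429·6/143·5/78 = 15/13
take √, sign -1: I = -0.30301841
No selection rule forces the value: the integral is nonzero (none).

-0.303018 (none)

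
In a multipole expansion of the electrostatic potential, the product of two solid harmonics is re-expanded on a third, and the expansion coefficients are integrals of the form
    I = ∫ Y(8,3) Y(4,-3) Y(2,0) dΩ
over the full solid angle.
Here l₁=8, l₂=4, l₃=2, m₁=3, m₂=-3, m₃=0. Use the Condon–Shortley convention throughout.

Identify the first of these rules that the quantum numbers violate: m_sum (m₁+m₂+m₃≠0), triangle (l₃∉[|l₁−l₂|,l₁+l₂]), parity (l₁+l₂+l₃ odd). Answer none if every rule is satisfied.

triangle

azimuthal sum: 3 − 3 + 0 = 0  ✓
l₃ must lie in [4,12]; have l₃=2  ✗
L = 8 + 4 + 2 = 14 (even)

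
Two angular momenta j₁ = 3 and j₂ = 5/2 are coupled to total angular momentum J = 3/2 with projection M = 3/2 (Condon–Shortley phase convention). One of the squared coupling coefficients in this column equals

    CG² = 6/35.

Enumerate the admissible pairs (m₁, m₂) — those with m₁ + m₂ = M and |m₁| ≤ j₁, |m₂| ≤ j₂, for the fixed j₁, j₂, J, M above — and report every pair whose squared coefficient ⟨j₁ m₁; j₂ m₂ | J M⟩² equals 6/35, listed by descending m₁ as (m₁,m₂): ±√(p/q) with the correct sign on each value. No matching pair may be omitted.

(0,3/2): −√(6/35)

Admissible pairs with m₁+m₂ = M = 3/2: (-1,5/2), (0,3/2), (1,1/2), (2,-1/2), (3,-3/2)
  (m₁,m₂)=(3,-3/2): CG² = 3/14, CG = +√(3/14)
  (m₁,m₂)=(2,-1/2): CG² = 2/7, CG = −√(2/7)
  (m₁,m₂)=(1,1/2): CG² = 9/35, CG = +√(9/35)
  (m₁,m₂)=(0,3/2): CG² = 6/35, CG = −√(6/35)   ← matches the target
  (m₁,m₂)=(-1,5/2): CG² = 1/14, CG = +√(1/14)
Pairs with CG² = 6/35: (0,3/2): −√(6/35)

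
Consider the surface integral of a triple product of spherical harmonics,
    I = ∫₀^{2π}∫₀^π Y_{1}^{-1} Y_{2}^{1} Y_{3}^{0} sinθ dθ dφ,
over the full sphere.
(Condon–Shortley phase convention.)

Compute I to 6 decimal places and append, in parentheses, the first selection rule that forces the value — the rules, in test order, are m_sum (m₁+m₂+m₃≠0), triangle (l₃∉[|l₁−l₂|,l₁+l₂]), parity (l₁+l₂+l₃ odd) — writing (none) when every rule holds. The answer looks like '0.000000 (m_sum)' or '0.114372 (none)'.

0.143048 (none)

Checks pass: Σm=0; 6 even; l₃=3∈[1,3].
(2·1+1)(2·2+1)(2·3+1) = 105
Δ: 0! 2! 4! / 7! → 1/105
sum: t=0:+1/4 = 1/4
3j²(1 2 3; 0 0 0) = Δ·Π!·Σ² = 3/35  (sign -1)
sum: t=0:+1/12 = 1/12
3j²(1 2 3; -1 1 0) = Δ·Π!·Σ² = 1/35  (sign -1)
combine: 4πI² = 105·3/35·1/35 = 9/35
take √, sign +1: I = 0.14304817
No selection rule forces the value: the integral is nonzero (none).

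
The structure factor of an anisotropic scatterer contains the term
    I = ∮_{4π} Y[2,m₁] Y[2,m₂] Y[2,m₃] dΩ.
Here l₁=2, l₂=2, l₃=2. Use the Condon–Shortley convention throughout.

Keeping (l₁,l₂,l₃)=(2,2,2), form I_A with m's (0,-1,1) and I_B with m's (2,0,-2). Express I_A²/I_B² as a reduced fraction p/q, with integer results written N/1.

1/4

Same 2,2,2: normalisation and zero-m 3j drop out of the ratio.
A: Δ: 2! 2! 2! / 7! → 1/630; sum: t=0:+1/4 t=1:−1/2 = -1/4; 3j²(2 2 2; 0 -1 1) = Δ·Π!·Σ² = 1/70  (sign +1)
B: Δ: 2! 2! 2! / 7! → 1/630; sum: t=0:+1/8 = 1/8; 3j²(2 2 2; 2 0 -2) = Δ·Π!·Σ² = 2/35  (sign +1)
I_A²/I_B² = (1/70)/(2/35) = 1/4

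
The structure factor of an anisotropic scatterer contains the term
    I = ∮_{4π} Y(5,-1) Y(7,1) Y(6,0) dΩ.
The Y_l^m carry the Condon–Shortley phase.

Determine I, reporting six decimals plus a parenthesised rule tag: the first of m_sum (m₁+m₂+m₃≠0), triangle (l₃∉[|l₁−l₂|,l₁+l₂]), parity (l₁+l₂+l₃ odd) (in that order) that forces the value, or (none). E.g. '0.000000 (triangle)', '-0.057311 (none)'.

-0.063766 (none)

Checks pass: Σm=0; 18 even; l₃=6∈[2,12].
(2·5+1)(2·7+1)(2·6+1) = 2145
Δ: 6! 4! 8! / 19! → 1/174594420
sum: t=1:−1/4147200 t=2:+1/207360 t=3:−1/82944 t=4:+1/207360 t=5:−1/4147200 = -1/345600
3j²(5 7 6; 0 0 0) = Δ·Π!·Σ² = 420/46189  (sign -1)
sum: t=2:+1/1658880 t=3:−1/155520 t=4:+1/110592 t=5:−1/518400 t=6:+1/24883200 = 11/8294400
3j²(5 7 6; -1 1 0) = Δ·Π!·Σ² = 11/4199  (sign +1)
combine: 4πI² = 2145·420/46189·11/4199 = 69300/1356277
take √, sign -1: I = -0.06376575
No selection rule forces the value: the integral is nonzero (none).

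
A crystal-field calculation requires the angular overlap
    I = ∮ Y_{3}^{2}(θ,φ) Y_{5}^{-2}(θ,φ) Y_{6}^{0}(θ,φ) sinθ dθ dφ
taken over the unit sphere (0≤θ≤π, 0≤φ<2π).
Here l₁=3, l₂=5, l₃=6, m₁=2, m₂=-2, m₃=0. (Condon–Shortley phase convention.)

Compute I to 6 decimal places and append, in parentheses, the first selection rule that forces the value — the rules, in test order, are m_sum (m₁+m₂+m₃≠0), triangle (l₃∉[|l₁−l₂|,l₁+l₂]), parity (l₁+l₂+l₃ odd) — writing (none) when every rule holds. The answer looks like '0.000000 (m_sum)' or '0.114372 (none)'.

-0.165130 (none)

Checks pass: Σm=0; 14 even; l₃=6∈[2,8].
(2·3+1)(2·5+1)(2·6+1) = 1001
Δ: 2! 4! 8! / 15! → 1/675675
sum: t=0:+1/8640 t=1:−1/2304 t=2:+1/8640 = -7/34560
3j²(3 5 6; 0 0 0) = Δ·Π!·Σ² = 7/429  (sign -1)
sum: t=0:+1/8640 t=1:−1/34560 = 1/11520
3j²(3 5 6; 2 -2 0) = Δ·Π!·Σ² = 3/143  (sign +1)
combine: 4πI² = 1001·7/429·3/143 = 49/143
take √, sign -1: I = -0.16512966
No selection rule forces the value: the integral is nonzero (none).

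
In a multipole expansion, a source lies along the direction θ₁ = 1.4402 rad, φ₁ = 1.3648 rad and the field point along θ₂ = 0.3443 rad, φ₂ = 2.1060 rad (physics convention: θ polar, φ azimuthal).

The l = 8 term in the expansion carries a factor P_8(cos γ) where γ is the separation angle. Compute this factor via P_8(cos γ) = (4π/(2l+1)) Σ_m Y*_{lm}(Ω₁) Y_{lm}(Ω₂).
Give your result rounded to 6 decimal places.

Addition theorem: P_8(cos γ) = (4π/17) Σ_m Y*_{lm}(Ω₁) Y_{lm}(Ω₂), m = −8…8:
  m=-8: Y*=-0.03711 - 0.47991j  Y=-0.00004 + 0.00008j  product 0.00004 + 0.00001j
  m=-7: Y*=-0.25079 - 0.03249j  Y=-0.00055 - 0.00080j  product 0.00011 + 0.00022j
  m=-6: Y*=0.08761 - 0.25182j  Y=0.00683 - 0.00048j  product 0.00048 - 0.00176j
  m=-5: Y*=-0.23882 - 0.14342j  Y=-0.01549 + 0.03084j  product 0.00812 - 0.00514j
  m=-4: Y*=0.12831 - 0.13861j  Y=-0.06871 - 0.10719j  product -0.02367 - 0.00423j
  m=-3: Y*=-0.16510 - 0.23225j  Y=0.33438 - 0.01165j  product -0.05791 - 0.07574j
  m=-2: Y*=0.13969 - 0.06105j  Y=-0.27238 + 0.49812j  product -0.00764 + 0.08621j
  m=-1: Y*=-0.05855 - 0.28022j  Y=-0.22035 - 0.37164j  product -0.09124 + 0.08351j
  m=+0: Y*=0.14145 + 0.00000j  Y=-0.27579 + 0.00000j  product -0.03901 + 0.00000j
  m=+1: Y*=0.05855 - 0.28022j  Y=0.22035 - 0.37164j  product -0.09124 - 0.08351j
  m=+2: Y*=0.13969 + 0.06105j  Y=-0.27238 - 0.49812j  product -0.00764 - 0.08621j
  m=+3: Y*=0.16510 - 0.23225j  Y=-0.33438 - 0.01165j  product -0.05791 + 0.07574j
  m=+4: Y*=0.12831 + 0.13861j  Y=-0.06871 + 0.10719j  product -0.02367 + 0.00423j
  m=+5: Y*=0.23882 - 0.14342j  Y=0.01549 + 0.03084j  product 0.00812 + 0.00514j
  m=+6: Y*=0.08761 + 0.25182j  Y=0.00683 + 0.00048j  product 0.00048 + 0.00176j
  m=+7: Y*=0.25079 - 0.03249j  Y=0.00055 - 0.00080j  product 0.00011 - 0.00022j
  m=+8: Y*=-0.03711 + 0.47991j  Y=-0.00004 - 0.00008j  product 0.00004 - 0.00001j
Σ over m = -0.38243 - 0.00000j; ×(4π/17) → -0.28269 - 0.00000j. Real part: -0.282694

-0.282694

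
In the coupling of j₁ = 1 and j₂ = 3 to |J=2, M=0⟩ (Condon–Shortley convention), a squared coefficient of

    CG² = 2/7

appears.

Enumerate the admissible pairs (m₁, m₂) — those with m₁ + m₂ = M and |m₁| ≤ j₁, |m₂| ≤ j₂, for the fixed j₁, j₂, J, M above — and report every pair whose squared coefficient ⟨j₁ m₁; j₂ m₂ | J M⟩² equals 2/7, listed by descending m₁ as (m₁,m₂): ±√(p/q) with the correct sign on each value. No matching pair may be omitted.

(1,-1): +√(2/7); (-1,1): +√(2/7)

Admissible pairs with m₁+m₂ = M = 0: (-1,1), (0,0), (1,-1)
  (m₁,m₂)=(1,-1): CG² = 2/7, CG = +√(2/7)   ← matches the target
  (m₁,m₂)=(0,0): CG² = 3/7, CG = −√(3/7)
  (m₁,m₂)=(-1,1): CG² = 2/7, CG = +√(2/7)   ← matches the target
Pairs with CG² = 2/7: (1,-1): +√(2/7); (-1,1): +√(2/7)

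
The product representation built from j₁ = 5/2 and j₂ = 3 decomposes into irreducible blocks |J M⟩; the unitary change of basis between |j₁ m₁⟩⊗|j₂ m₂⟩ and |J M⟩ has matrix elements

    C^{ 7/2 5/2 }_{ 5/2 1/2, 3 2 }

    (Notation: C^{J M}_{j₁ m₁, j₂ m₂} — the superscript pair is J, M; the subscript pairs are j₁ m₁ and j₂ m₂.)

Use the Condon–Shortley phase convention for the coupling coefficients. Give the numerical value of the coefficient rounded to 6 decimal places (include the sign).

√[8·2!3!4!/10! · 3!2!5!1!6!1!] = √(4608/7)
  +(−1)^1/∏(1,1,1,4,2,0)! = -1/48  (running -1/48)
  +(−1)^2/∏(2,0,0,3,3,1)! = 1/72  (running -1/144)
⟨..|..⟩ = √(4608/7)·(-1/144) = -0.178174

−√(2/63) = -0.178174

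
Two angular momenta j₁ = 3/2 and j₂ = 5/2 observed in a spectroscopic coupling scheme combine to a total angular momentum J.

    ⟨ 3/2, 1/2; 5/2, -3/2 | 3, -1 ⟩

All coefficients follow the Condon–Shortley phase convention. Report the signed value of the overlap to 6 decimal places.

√[7·1!2!4!/8! · 2!1!1!4!2!4!] = √(96/5)
  +(−1)^0/∏(0,1,1,1,1,3)! = 1/6  (running 1/6)
  +(−1)^1/∏(1,0,0,0,2,4)! = -1/48  (running 7/48)
⟨..|..⟩ = √(96/5)·(7/48) = +0.639010

+√(49/120) = +0.639010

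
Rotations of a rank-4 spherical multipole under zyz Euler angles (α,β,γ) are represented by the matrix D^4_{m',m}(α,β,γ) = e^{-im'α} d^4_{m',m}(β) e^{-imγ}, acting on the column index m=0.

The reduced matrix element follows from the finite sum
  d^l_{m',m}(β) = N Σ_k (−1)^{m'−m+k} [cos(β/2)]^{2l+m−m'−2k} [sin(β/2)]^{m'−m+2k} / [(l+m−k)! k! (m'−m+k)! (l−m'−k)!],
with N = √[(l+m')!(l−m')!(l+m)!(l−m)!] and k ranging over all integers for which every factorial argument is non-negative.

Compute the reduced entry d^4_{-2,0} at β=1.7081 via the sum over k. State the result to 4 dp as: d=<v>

d=-0.3370

d^4_{-2,0}(β=1.7081) via the finite sum:
With c≡cos(β/2)=0.656935 and s≡sin(β/2)=0.753947, N=[2·720·24·24]^{1/2}=910.735966
k∈{2,3,4} keeps every argument non-negative
  k=2: (−1)^0·910.7360/(96)·0.6569^6·0.7539^2 = +0.433449
  k=3: (−1)^1·910.7360/(36)·0.6569^4·0.7539^4 = -1.522451
  k=4: (−1)^2·910.7360/(96)·0.6569^2·0.7539^6 = +0.751989
d^4_{-2,0}(1.7081) = +0.433449 -1.522451 +0.751989 = -0.337013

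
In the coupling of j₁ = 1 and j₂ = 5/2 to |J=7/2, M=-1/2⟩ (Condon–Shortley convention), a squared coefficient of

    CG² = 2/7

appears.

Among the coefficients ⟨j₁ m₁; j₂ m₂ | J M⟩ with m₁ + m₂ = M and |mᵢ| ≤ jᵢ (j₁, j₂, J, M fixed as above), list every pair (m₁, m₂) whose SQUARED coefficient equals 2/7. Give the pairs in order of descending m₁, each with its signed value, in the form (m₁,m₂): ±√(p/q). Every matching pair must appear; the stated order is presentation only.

Admissible pairs with m₁+m₂ = M = -1/2: (-1,1/2), (0,-1/2), (1,-3/2)
  (m₁,m₂)=(1,-3/2): CG² = 1/7, CG = +√(1/7)
  (m₁,m₂)=(0,-1/2): CG² = 4/7, CG = +√(4/7)
  (m₁,m₂)=(-1,1/2): CG² = 2/7, CG = +√(2/7)   ← matches the target
Pairs with CG² = 2/7: (-1,1/2): +√(2/7)

(-1,1/2): +√(2/7)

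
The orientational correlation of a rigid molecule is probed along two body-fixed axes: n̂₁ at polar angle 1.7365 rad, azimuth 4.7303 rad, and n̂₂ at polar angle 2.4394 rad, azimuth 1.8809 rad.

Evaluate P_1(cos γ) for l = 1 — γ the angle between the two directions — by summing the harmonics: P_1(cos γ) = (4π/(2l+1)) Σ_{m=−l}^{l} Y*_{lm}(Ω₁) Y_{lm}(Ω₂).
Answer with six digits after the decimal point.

Summing Y*_{l m}(θ₁,φ₁)·Y_{l m}(θ₂,φ₂) over m ∈ [−1, 1]; prefactor 4π/(2·1+1) = 4.188790:
  m=-1: (0.006103, -0.340707) × (-0.068097, -0.212508) = (-0.072819, 0.021904)  (running Σ = (-0.072819, 0.021904))
  m=0: (-0.080593, -0.000000) × (-0.373013, 0.000000) = (0.030062, 0.000000)  (running Σ = (-0.042756, 0.021904))
  m=1: (-0.006103, -0.340707) × (0.068097, -0.212508) = (-0.072819, -0.021904)  (running Σ = (-0.115575, 0.000000))
Accumulated sum (-0.115575, 0.000000); after 4π/(2l+1) scaling, (-0.484120, 0.000000) ⇒ P_1 = -0.484120

-0.484120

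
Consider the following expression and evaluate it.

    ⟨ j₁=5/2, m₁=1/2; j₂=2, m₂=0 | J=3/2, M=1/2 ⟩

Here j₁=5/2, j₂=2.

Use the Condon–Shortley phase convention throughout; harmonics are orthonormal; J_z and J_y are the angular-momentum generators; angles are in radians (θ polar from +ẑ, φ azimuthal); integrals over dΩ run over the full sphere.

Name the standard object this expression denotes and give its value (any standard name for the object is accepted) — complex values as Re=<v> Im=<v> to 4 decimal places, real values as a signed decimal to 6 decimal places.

This is a Clebsch–Gordan (vector-coupling) coefficient.
triangle: 3!*2!*1!/7! = 12/5040
(j±m)!: 3!*2!*2!*2!*2!*1! = 96
prefactor² = (2J+1)*Δ*N² = 32/35
  k=1: −1/(1!*2!*1!*1!*1!*0!) = -1/2
  k=2: +1/(2!*1!*0!*0!*2!*1!) = 1/4
Σ = -1/4  ⇒  CG² = 32/35*(-1/4)² = 2/35
CG = −√(2/35) = -0.239046

Clebsch–Gordan coefficient, −√(2/35) ≈ -0.239046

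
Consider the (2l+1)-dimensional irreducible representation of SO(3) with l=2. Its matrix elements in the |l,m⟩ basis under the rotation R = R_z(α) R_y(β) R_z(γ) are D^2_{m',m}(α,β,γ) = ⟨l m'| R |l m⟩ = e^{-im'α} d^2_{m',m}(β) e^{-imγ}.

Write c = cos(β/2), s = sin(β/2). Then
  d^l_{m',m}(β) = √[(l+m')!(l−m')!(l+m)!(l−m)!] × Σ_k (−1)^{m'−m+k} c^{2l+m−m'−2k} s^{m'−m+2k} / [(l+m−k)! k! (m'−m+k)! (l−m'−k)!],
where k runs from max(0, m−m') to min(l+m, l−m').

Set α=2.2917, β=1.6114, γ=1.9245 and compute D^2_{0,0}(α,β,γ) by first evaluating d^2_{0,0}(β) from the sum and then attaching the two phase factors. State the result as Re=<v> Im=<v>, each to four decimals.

First d^2_{0,0}(β=1.6114), then the phase factors e^{-i(0)α} and e^{-i(0)γ}:
With c≡cos(β/2)=0.692606 and s≡sin(β/2)=0.721316, N=[2·2·2·2]^{1/2}=4.000000
Admissible k: 0..2 (factorial args all ≥0)
  k=0: (−1)^0·4.0000/(4)·0.6926^4·0.7213^0 = +0.230116
  k=1: (−1)^1·4.0000/(1)·0.6926^2·0.7213^2 = -0.998352
  k=2: (−1)^2·4.0000/(4)·0.6926^0·0.7213^4 = +0.270708
d^2_{0,0}(1.6114) = +0.230116 -0.998352 +0.270708 = -0.497528
Phases: e^{-i·(0)·2.2917}=+1.000000+0.000000i, e^{-i·(0)·1.9245}=+1.000000+0.000000i ⇒ D=-0.497528+0.000000i

Re=-0.4975 Im=0.0000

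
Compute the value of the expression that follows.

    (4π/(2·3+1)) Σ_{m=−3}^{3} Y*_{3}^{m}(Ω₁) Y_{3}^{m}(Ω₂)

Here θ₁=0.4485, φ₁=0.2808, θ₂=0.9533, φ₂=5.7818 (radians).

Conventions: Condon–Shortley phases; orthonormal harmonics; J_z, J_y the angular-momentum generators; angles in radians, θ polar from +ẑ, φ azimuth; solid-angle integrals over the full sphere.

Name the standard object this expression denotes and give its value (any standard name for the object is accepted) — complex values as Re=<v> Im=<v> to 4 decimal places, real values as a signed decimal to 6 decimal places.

This sum is the spherical-harmonic addition theorem: it equals the Legendre polynomial P_l(cos γ) of the angle γ between the two directions.
Summing Y*_{l m}(θ₁,φ₁)·Y_{l m}(θ₂,φ₂) over m ∈ [−3, 3]; prefactor 4π/(2·3+1) = 1.795196:
  m=-3: Y*=0.02264 + 0.02538j  Y=0.01506 + 0.22563j  product -0.00539 + 0.00549j
  m=-2: Y*=0.14656 + 0.09221j  Y=0.21161 + 0.33159j  product 0.00044 + 0.06811j
  m=-1: Y*=0.41201 + 0.11883j  Y=0.15624 + 0.08564j  product 0.05420 + 0.05385j
  m=+0: Y*=0.35641 + 0.00000j  Y=-0.28603 + 0.00000j  product -0.10195 + 0.00000j
  m=+1: Y*=-0.41201 + 0.11883j  Y=-0.15624 + 0.08564j  product 0.05420 - 0.05385j
  m=+2: Y*=0.14656 - 0.09221j  Y=0.21161 - 0.33159j  product 0.00044 - 0.06811j
  m=+3: Y*=-0.02264 + 0.02538j  Y=-0.01506 + 0.22563j  product -0.00539 - 0.00549j
Total Σ_m = -0.00345 + 0.00000j. Multiply by 1.795196: -0.00619 + 0.00000j. P_3(cos γ) = -0.006193

Legendre polynomial (addition theorem), -0.006193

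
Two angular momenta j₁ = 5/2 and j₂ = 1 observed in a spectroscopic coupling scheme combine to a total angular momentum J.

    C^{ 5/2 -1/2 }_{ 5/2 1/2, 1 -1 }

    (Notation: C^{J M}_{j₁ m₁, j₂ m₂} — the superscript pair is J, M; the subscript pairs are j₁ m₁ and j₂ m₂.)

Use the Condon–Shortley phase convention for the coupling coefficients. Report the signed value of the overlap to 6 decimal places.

j₁+j₂−J=1  J+j₁−j₂=4  J−j₁+j₂=1  j₁+j₂+J+1=7
(j₁±m₁, j₂±m₂, J±M) = (3,2,0,2,2,3)
P² = 288/35
sum k=0..0:
  [0] +1/4 = 1/4
S = 1/4
C² = P²·S² = 18/35 ; C = +0.717137

+0.717137  (= +√(18/35))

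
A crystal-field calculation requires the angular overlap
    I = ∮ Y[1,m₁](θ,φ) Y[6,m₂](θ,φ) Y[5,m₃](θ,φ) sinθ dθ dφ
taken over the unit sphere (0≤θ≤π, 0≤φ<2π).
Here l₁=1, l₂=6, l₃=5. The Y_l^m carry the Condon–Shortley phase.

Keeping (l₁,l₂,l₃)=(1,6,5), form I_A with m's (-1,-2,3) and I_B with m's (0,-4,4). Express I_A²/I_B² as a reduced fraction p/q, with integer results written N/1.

3/10

Shared (l₁,l₂,l₃)=(1,6,5): N and (l;000)² cancel in I_A²/I_B².
A: Δ = 2!·0!·10!/13! = 1/858; Racah Σ t=2..2: t=2:+1/161280 = 1/161280; ⇒ 3j(1 6 5; -1 -2 3)² = 1/143, sgn +1
B: Δ = 2!·0!·10!/13! = 1/858; Racah Σ t=1..1: t=1:−1/362880 = -1/362880; ⇒ 3j(1 6 5; 0 -4 4)² = 10/429, sgn +1
I_A²/I_B² = (1/143)/(10/429) = 3/10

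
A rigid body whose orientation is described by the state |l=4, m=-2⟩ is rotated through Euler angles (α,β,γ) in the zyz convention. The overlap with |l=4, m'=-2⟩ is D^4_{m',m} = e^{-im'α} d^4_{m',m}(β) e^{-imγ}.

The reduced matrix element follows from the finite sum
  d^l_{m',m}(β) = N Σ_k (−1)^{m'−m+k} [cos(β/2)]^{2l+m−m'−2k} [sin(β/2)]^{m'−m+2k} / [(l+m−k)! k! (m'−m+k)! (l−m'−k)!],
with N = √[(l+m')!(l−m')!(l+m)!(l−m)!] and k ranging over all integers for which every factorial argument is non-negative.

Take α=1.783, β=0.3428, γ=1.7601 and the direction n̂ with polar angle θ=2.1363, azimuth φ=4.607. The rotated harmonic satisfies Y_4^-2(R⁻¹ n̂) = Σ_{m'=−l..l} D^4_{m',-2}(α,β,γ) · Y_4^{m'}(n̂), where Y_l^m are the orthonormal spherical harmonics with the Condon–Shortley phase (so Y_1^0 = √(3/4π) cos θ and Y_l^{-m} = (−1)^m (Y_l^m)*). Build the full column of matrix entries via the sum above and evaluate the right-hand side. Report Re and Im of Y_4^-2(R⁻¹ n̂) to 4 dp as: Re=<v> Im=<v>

Need the full column D^4_{m',-2} for m'=−4..4 at α=1.7830, β=0.3428, γ=1.7601.
cos(β/2)=0.985347, sin(β/2)=0.170562
d^4_{-4,-2}: single k=2 term ⇒ +0.140890;  D = -0.047433-0.132665i
d^4_{-3,-2}: k∈[1..2] ⇒ +0.575533 -0.051734 = +0.523799;  D = -0.445018+0.276270i
d^4_{-2,-2}: k∈[0..2] ⇒ +0.888615 -0.319507 +0.011967 = +0.581074;  D = +0.403580+0.418055i
d^4_{-1,-2}: k∈[0..2] ⇒ -0.652594 +0.097769 -0.001953 = -0.556778;  D = -0.310145+0.462398i
d^4_{0,-2}: k∈[0..2] ⇒ +0.252593 -0.020183 +0.000227 = +0.232637;  D = -0.216162-0.085989i
d^4_{1,-2}: k∈[0..2] ⇒ -0.065179 +0.002929 -0.000018 = -0.062267;  D = +0.010314-0.061407i
d^4_{2,-2}: k∈[0..2] ⇒ +0.011967 -0.000287 +0.000001 = +0.011681;  D = +0.011668-0.000535i
d^4_{3,-2}: k∈[0..1] ⇒ -0.001550 +0.000015 = -0.001535;  D = +0.000392+0.001484i
d^4_{4,-2}: single k=0 term ⇒ +0.000126;  D = -0.000113+0.000057i
Y_4^{m'}(θ=2.1363,φ=4.607) and Σ D·Y over m':
  (-0.0474-0.1327i)·(+0.2052+0.0920i)  (-0.4450+0.2763i)·(-0.1255+0.3837i)  (+0.4036+0.4181i)·(-0.2355-0.0504i)  (-0.3101+0.4624i)·(-0.0223+0.2107i)  (-0.2162-0.0860i)·(-0.2886+0.0000i)  (+0.0103-0.0614i)·(+0.0223+0.2107i)  (+0.0117-0.0005i)·(-0.2355+0.0504i)  (+0.0004+0.0015i)·(+0.1255+0.3837i)  (-0.0001+0.0001i)·(+0.2052-0.0920i)
Y_4^-2(R⁻¹ n̂) = -0.139879-0.404769i

Re=-0.1399 Im=-0.4048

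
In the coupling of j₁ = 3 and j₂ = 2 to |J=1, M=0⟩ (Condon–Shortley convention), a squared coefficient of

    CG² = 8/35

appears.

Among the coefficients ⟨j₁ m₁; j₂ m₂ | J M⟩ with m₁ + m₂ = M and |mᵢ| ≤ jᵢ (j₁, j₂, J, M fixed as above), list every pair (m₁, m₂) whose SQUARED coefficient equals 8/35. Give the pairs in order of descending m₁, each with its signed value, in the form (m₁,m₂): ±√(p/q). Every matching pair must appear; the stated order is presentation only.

(1,-1): −√(8/35); (-1,1): −√(8/35)

Admissible pairs with m₁+m₂ = M = 0: (-2,2), (-1,1), (0,0), (1,-1), (2,-2)
  (m₁,m₂)=(2,-2): CG² = 1/7, CG = +√(1/7)
  (m₁,m₂)=(1,-1): CG² = 8/35, CG = −√(8/35)   ← matches the target
  (m₁,m₂)=(0,0): CG² = 9/35, CG = +√(9/35)
  (m₁,m₂)=(-1,1): CG² = 8/35, CG = −√(8/35)   ← matches the target
  (m₁,m₂)=(-2,2): CG² = 1/7, CG = +√(1/7)
Pairs with CG² = 8/35: (1,-1): −√(8/35); (-1,1): −√(8/35)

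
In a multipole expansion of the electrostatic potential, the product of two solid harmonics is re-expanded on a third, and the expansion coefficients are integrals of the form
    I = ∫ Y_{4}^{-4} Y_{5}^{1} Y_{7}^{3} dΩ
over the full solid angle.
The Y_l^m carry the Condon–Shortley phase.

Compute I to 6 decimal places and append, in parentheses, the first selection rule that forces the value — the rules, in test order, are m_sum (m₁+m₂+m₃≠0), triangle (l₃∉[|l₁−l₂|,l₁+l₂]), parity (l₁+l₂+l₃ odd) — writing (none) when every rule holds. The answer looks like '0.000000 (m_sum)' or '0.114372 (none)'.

Rules hold: Σm=0, L=16 even, 1≤7≤9.
N = 9·11·15 = 1485
Δ = 2!·6!·8!/17! = 1/6126120
Racah Σ t=0..2: t=0:+1/69120 t=1:−1/20736 t=2:+1/69120 = -1/51840
⇒ 3j(4 5 7; 0 0 0)² = 280/21879, sgn +1
Racah Σ t=2..2: t=2:+1/829440 = 1/829440
⇒ 3j(4 5 7; -4 1 3)² = 35/2431, sgn +1
4πI² = N·(3j₀)²·(3jₘ)² = 147000/537251
I = +1·√(0.273615/4π) = 0.14755880
No selection rule forces the value: the integral is nonzero (none).

0.147559 (none)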